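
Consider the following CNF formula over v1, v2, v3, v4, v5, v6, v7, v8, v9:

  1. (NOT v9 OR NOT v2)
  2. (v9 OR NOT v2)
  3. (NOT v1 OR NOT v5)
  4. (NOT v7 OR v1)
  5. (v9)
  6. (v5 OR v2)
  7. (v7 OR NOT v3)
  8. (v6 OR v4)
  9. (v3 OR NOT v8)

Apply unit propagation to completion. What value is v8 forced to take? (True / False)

False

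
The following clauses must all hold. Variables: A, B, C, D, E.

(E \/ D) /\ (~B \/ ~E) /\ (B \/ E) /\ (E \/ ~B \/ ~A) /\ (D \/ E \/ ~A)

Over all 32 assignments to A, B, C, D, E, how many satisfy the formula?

10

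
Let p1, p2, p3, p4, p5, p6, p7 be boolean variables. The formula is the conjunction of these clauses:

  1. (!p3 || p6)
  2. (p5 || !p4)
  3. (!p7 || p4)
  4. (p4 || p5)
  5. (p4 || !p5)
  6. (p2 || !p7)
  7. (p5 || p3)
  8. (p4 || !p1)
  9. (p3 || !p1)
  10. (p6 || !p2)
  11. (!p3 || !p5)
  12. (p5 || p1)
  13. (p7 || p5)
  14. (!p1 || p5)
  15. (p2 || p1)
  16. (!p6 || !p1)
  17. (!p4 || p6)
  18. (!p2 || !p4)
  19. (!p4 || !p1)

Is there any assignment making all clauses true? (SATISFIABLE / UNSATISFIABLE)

UNSATISFIABLE

p4 = True:
  propagation gives p5=True, p3=False, p1=False, p2=True; an empty clause results — contradiction.
p4 = False:
  propagation gives p7=False, p5=True; an empty clause results — contradiction.
Every branch closes, so no satisfying assignment exists.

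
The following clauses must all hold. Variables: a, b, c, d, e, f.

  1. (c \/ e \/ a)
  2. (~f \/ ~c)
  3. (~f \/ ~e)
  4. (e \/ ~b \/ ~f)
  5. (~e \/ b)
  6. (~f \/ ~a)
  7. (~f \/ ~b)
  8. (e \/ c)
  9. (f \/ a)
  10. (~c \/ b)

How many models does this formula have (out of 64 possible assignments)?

The models are:
  a=1 b=1 c=0 d=0 e=1 f=0
  a=1 b=1 c=0 d=1 e=1 f=0
  a=1 b=1 c=1 d=0 e=0 f=0
  a=1 b=1 c=1 d=0 e=1 f=0
  a=1 b=1 c=1 d=1 e=0 f=0
  a=1 b=1 c=1 d=1 e=1 f=0
That's 6 in total.

6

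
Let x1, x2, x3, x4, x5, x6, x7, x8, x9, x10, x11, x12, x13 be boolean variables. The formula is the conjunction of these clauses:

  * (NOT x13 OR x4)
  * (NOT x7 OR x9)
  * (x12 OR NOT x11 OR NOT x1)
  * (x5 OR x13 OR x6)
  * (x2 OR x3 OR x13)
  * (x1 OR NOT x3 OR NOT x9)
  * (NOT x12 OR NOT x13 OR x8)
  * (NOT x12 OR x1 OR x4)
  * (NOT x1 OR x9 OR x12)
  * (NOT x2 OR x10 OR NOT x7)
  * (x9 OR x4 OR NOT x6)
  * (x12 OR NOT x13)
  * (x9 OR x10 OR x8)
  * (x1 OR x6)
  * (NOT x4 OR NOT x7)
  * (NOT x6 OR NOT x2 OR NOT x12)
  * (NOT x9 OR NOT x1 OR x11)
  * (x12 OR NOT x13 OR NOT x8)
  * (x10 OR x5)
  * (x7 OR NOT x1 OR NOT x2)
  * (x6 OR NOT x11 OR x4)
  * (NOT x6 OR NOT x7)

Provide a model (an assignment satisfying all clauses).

x1=1, x2=0, x3=1, x4=1, x5=1, x6=1, x7=0, x8=1, x9=1, x10=1, x11=1, x12=1, x13=0

Check each clause:
  1. (NOT x13 OR x4) — NOT x13 is true.
  2. (NOT x7 OR x9) — x9 is true.
  3. (NOT x1 OR NOT x11 OR x12) — x12 is true.
  4. (x13 OR x5 OR x6) — x5 is true.
  5. (x13 OR x3 OR x2) — x3 is true.
  6. (NOT x9 OR x1 OR NOT x3) — x1 is true.
  7. (NOT x13 OR x8 OR NOT x12) — x8 is true.
  8. (x4 OR x1 OR NOT x12) — x1 is true.
  9. (x9 OR x12 OR NOT x1) — x9 is true.
  10. (NOT x2 OR NOT x7 OR x10) — NOT x7 is true.
  11. (x9 OR x4 OR NOT x6) — x9 is true.
  12. (NOT x13 OR x12) — NOT x13 is true.
  13. (x9 OR x10 OR x8) — x8 is true.
  14. (x1 OR x6) — x1 is true.
  15. (NOT x4 OR NOT x7) — NOT x7 is true.
  16. (NOT x12 OR NOT x2 OR NOT x6) — NOT x2 is true.
  17. (NOT x9 OR NOT x1 OR x11) — x11 is true.
  18. (NOT x13 OR x12 OR NOT x8) — NOT x13 is true.
  19. (x5 OR x10) — x10 is true.
  20. (x7 OR NOT x1 OR NOT x2) — NOT x2 is true.
  21. (x6 OR NOT x11 OR x4) — x4 is true.
  22. (NOT x6 OR NOT x7) — NOT x7 is true.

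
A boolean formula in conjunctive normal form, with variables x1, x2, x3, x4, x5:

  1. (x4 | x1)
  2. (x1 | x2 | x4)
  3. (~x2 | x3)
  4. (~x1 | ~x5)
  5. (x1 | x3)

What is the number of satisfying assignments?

Split on x1, then x2.
  x1=1, x2=1: remaining (x3,x4,x5) ∈ {(1,0,0); (1,1,0)} — 2.
  x1=1, x2=0: remaining (x3,x4,x5) ∈ {(0,0,0); (0,1,0); (1,0,0); (1,1,0)} — 4.
  x1=0, x2=1: remaining (x3,x4,x5) ∈ {(1,1,0); (1,1,1)} — 2.
  x1=0, x2=0: remaining (x3,x4,x5) ∈ {(1,1,0); (1,1,1)} — 2.
Total: 2 + 4 + 2 + 2 = 10.

10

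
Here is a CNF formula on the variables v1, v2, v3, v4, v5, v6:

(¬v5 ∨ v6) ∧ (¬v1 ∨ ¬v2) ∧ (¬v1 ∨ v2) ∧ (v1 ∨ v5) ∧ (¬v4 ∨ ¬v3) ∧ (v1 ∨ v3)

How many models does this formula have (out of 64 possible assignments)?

2

Satisfying assignments:
  v1=0 v2=0 v3=1 v4=0 v5=1 v6=1
  v1=0 v2=1 v3=1 v4=0 v5=1 v6=1
Count: 2.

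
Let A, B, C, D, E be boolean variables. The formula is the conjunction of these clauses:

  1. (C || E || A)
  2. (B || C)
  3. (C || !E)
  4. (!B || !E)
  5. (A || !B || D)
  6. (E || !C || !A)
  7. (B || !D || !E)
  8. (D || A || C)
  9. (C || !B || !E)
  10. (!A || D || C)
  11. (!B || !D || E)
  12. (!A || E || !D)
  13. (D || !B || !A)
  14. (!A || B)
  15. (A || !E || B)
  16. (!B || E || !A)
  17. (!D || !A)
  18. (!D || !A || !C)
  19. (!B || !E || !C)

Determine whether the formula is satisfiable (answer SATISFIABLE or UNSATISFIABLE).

SATISFIABLE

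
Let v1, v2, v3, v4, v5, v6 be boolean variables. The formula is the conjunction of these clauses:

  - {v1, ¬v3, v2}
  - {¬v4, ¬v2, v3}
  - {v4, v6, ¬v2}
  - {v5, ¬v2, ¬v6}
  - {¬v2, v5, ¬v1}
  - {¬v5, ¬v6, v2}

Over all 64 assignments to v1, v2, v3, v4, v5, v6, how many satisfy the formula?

27

Split on v2, then v5.
  v2=1, v5=1: v1 free; 4 ways for (v3,v4,v6) × 2^1 = 8.
  v2=1, v5=0: remaining (v1,v3,v4,v6) ∈ {(0,1,1,0)} — 1.
  v2=0, v5=1: v4 free; 3 ways for (v1,v3,v6) × 2^1 = 6.
  v2=0, v5=0: v4, v6 free; 3 ways for (v1,v3) × 2^2 = 12.
Total: 8 + 1 + 6 + 12 = 27.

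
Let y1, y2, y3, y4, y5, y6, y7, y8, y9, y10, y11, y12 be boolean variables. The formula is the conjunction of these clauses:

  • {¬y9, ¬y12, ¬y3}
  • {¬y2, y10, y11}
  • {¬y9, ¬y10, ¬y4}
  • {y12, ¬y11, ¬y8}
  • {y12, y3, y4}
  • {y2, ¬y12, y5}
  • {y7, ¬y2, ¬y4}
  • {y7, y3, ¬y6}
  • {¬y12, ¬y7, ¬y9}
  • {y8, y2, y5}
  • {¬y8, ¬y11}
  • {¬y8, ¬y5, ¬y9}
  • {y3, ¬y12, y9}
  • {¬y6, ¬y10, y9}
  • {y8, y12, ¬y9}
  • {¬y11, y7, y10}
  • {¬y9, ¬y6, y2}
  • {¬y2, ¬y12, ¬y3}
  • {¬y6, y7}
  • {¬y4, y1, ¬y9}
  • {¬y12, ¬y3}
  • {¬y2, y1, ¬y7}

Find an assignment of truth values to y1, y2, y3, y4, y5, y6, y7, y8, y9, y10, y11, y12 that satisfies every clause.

y1=T, y2=F, y3=T, y4=F, y5=F, y6=T, y7=T, y8=T, y9=F, y10=F, y11=F, y12=F

Pure literal: y1 appears only positively; assign y1 = True.
Try y2 = False.
Try y3 = True.
  then y12 is forced to False.
The remaining clauses are satisfied by y4 = False, y5 = False, y6 = True, y7 = True, y8 = True, y9 = False, y10 = False, y11 = False.
Every clause has at least one true literal under this assignment.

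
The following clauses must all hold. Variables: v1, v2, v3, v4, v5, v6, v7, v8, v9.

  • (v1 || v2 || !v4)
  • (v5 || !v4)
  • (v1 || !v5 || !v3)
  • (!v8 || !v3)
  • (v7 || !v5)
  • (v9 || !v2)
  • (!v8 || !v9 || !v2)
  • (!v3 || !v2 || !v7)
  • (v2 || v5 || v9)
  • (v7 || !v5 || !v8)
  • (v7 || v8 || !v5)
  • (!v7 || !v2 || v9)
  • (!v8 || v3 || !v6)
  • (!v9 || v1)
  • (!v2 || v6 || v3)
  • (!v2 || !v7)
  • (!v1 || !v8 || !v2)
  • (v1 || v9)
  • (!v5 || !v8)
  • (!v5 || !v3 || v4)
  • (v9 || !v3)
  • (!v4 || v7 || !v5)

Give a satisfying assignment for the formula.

Branch on v1: take v1 = True.
Try v2 = False.
The remaining clauses are satisfied by v3 = False, v4 = False, v5 = False, v6 = True, v7 = True, v8 = False, v9 = True.

v1=True, v2=False, v3=False, v4=False, v5=False, v6=True, v7=True, v8=False, v9=True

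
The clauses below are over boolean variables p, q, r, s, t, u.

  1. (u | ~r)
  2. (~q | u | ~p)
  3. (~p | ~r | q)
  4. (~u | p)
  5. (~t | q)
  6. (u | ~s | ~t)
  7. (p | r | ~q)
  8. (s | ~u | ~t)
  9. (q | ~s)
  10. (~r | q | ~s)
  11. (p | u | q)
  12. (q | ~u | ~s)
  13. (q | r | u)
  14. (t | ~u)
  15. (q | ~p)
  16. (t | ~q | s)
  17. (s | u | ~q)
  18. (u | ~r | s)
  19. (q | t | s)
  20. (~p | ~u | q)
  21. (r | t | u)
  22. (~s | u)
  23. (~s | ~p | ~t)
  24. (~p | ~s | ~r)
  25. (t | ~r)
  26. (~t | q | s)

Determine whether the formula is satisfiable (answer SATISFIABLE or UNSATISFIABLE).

q = True:
  u = True:
    propagation gives p=True, t=True, s=True; an empty clause results — contradiction.
  u = False:
    propagation gives r=False, p=False; an empty clause results — contradiction.
q = False:
  propagation gives t=False, s=False; an empty clause results — contradiction.
Every branch closes, so no satisfying assignment exists.

UNSATISFIABLE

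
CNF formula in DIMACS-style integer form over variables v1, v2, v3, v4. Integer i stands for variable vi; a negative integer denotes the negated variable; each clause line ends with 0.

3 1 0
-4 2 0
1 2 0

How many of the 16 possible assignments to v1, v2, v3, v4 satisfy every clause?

8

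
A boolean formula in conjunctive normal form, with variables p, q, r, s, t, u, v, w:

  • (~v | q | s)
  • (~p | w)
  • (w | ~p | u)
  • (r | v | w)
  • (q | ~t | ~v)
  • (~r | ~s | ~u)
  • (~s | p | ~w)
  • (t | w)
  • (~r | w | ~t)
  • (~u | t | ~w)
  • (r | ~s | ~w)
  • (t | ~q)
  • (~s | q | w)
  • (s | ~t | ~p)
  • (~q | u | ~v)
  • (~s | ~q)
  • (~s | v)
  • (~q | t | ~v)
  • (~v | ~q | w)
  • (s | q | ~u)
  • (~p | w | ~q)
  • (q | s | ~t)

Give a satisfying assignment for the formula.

p=T, q=F, r=T, s=F, t=F, u=F, v=F, w=T

Branch on p: take p = True.
  then w is forced to True.
The remaining clauses are satisfied by q = False, r = True, s = False, t = False, u = False, v = False.
Check each clause:
  1. (~v | s | q) — ~v is true.
  2. (~p | w) — w is true.
  3. (~p | w | u) — w is true.
  4. (r | v | w) — w is true.
  5. (q | ~v | ~t) — ~v is true.
  6. (~s | ~u | ~r) — ~u is true.
  7. (~s | p | ~w) — p is true.
  8. (t | w) — w is true.
  9. (w | ~t | ~r) — w is true.
  10. (t | ~w | ~u) — ~u is true.
  11. (r | ~w | ~s) — r is true.
  12. (t | ~q) — ~q is true.
  13. (w | ~s | q) — w is true.
  14. (~t | ~p | s) — ~t is true.
  15. (~v | u | ~q) — ~v is true.
  16. (~q | ~s) — ~s is true.
  17. (v | ~s) — ~s is true.
  18. (t | ~v | ~q) — ~v is true.
  19. (~q | w | ~v) — w is true.
  20. (q | s | ~u) — ~u is true.
  21. (~q | ~p | w) — w is true.
  22. (s | q | ~t) — ~t is true.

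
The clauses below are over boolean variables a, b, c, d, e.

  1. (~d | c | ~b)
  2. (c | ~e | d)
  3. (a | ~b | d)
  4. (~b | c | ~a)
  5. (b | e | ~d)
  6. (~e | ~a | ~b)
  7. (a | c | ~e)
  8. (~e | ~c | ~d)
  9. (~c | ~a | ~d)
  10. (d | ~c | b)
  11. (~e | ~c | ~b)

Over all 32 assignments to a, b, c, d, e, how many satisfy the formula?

5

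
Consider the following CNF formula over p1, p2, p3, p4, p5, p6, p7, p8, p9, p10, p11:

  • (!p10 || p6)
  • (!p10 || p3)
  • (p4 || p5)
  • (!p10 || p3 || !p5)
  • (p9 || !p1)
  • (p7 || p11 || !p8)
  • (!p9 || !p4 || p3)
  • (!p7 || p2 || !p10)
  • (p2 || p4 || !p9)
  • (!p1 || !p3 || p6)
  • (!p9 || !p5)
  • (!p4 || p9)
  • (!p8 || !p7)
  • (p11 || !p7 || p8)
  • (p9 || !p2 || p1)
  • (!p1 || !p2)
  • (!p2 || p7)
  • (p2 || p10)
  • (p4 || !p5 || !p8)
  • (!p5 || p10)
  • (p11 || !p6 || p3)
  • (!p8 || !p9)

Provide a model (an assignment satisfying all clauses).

p11 occurs only positively in the remaining clauses — set p11 = True.
Branch on p1: take p1 = False.
Set p2 = True and propagate.
  then p9 is forced to True.
  then p5 is forced to False.
  then p4 is forced to True.
  then p3 is forced to True.
  then p7 is forced to True.
  then p8 is forced to False.
Set p6 = True and propagate.
p10 is now unconstrained; take p10 = False.
Every clause has at least one true literal under this assignment.
Check each clause:
  1. (!p10 || p6) — !p10 is true.
  2. (p3 || !p10) — p3 is true.
  3. (p5 || p4) — p4 is true.
  4. (p3 || !p5 || !p10) — p3 is true.
  5. (!p1 || p9) — p9 is true.
  6. (p7 || !p8 || p11) — !p8 is true.
  7. (!p9 || p3 || !p4) — p3 is true.
  8. (p2 || !p10 || !p7) — p2 is true.
  9. (p4 || p2 || !p9) — p2 is true.
  10. (p6 || !p1 || !p3) — !p1 is true.
  11. (!p5 || !p9) — !p5 is true.
  12. (p9 || !p4) — p9 is true.
  13. (!p8 || !p7) — !p8 is true.
  14. (!p7 || p11 || p8) — p11 is true.
  15. (p1 || !p2 || p9) — p9 is true.
  16. (!p2 || !p1) — !p1 is true.
  17. (p7 || !p2) — p7 is true.
  18. (p2 || p10) — p2 is true.
  19. (!p8 || p4 || !p5) — !p8 is true.
  20. (!p5 || p10) — !p5 is true.
  21. (p11 || !p6 || p3) — p11 is true.
  22. (!p9 || !p8) — !p8 is true.

p1=F, p2=T, p3=T, p4=T, p5=F, p6=T, p7=T, p8=F, p9=T, p10=F, p11=T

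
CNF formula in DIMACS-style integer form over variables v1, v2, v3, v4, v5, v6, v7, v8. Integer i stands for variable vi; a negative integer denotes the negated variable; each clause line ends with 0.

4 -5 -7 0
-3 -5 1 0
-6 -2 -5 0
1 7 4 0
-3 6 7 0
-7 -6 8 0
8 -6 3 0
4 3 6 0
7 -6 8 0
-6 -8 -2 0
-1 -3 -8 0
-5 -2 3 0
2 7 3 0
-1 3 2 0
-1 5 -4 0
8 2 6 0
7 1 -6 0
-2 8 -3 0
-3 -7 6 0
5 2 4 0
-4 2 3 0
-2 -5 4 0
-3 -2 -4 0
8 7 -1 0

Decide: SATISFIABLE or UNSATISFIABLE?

SATISFIABLE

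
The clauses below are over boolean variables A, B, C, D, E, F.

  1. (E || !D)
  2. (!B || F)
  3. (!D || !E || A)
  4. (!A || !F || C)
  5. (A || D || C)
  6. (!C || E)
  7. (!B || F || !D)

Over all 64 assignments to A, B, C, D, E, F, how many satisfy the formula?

Split on D, then A.
  D=T, A=T: remaining (B,C,E,F) ∈ {(F,F,T,F); (F,T,T,F); (F,T,T,T); (T,T,T,T)} — 4.
  D=T, A=F: a clause becomes empty — 0.
  D=F, A=T: 5 of the 16 assignments to (B,C,E,F) work.
  D=F, A=F: remaining (B,C,E,F) ∈ {(F,T,T,F); (F,T,T,T); (T,T,T,T)} — 3.
Total: 4 + 0 + 5 + 3 = 12.

12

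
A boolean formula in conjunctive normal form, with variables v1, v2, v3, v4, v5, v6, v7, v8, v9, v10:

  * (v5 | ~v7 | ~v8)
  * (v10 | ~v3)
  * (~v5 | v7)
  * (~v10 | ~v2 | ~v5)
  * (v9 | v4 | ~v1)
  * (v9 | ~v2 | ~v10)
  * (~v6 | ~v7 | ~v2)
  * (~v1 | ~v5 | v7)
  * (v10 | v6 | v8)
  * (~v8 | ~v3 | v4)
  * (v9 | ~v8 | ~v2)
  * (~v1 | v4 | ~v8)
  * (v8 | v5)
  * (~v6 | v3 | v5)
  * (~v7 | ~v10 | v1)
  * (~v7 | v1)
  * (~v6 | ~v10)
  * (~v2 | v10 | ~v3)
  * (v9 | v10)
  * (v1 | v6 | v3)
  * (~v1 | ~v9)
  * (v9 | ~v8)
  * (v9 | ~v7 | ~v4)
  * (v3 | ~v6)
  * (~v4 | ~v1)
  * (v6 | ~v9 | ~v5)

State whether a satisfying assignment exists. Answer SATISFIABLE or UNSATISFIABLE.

Branch on v1: take v1 = False.
  then v7 is forced to False.
  then v5 is forced to False.
  then v8 is forced to True.
  then v9 is forced to True.
Set v2 = True and propagate.
Try v3 = True.
  then v10 is forced to True.
  then v4 is forced to True.
  then v6 is forced to False.
So v1=False, v2=True, v3=True, v4=True, v5=False, v6=False, v7=False, v8=True, v9=True, v10=True is a satisfying assignment.

SATISFIABLE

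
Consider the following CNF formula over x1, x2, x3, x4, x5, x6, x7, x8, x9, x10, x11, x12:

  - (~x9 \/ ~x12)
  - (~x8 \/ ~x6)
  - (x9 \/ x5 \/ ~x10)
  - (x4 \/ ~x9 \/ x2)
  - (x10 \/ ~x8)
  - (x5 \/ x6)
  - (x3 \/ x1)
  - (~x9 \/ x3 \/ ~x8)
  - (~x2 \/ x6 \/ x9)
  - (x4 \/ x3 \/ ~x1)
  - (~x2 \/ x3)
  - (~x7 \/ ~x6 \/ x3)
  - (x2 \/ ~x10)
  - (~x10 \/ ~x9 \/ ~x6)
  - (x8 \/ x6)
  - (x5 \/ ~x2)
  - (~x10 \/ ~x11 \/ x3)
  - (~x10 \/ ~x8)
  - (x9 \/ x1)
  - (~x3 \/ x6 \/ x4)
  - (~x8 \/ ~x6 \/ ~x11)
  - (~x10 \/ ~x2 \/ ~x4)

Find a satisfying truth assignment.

x1 = T, x2 = F, x3 = T, x4 = F, x5 = T, x6 = T, x7 = F, x8 = F, x9 = F, x10 = F, x11 = F, x12 = F

x5 occurs only positively in the remaining clauses — set x5 = True.
Pure literal: x7 appears only negated; assign x7 = False.
Set x1 = True and propagate.
Branch on x2: take x2 = False.
  then x10 is forced to False.
  then x8 is forced to False.
  then x6 is forced to True.
The remaining clauses are satisfied by x3 = True, x4 = False, x9 = False, x11 = False, x12 = False.
Check each clause:
  1. (~x9 \/ ~x12) — ~x12 is true.
  2. (~x8 \/ ~x6) — ~x8 is true.
  3. (x5 \/ x9 \/ ~x10) — x5 is true.
  4. (~x9 \/ x2 \/ x4) — ~x9 is true.
  5. (x10 \/ ~x8) — ~x8 is true.
  6. (x5 \/ x6) — x5 is true.
  7. (x3 \/ x1) — x1 is true.
  8. (~x8 \/ x3 \/ ~x9) — ~x8 is true.
  9. (x6 \/ ~x2 \/ x9) — x6 is true.
  10. (x3 \/ ~x1 \/ x4) — x3 is true.
  11. (~x2 \/ x3) — x3 is true.
  12. (~x6 \/ x3 \/ ~x7) — ~x7 is true.
  13. (x2 \/ ~x10) — ~x10 is true.
  14. (~x10 \/ ~x9 \/ ~x6) — ~x10 is true.
  15. (x8 \/ x6) — x6 is true.
  16. (x5 \/ ~x2) — x5 is true.
  17. (~x10 \/ x3 \/ ~x11) — x3 is true.
  18. (~x10 \/ ~x8) — ~x8 is true.
  19. (x9 \/ x1) — x1 is true.
  20. (x6 \/ ~x3 \/ x4) — x6 is true.
  21. (~x6 \/ ~x11 \/ ~x8) — ~x8 is true.
  22. (~x10 \/ ~x4 \/ ~x2) — ~x4 is true.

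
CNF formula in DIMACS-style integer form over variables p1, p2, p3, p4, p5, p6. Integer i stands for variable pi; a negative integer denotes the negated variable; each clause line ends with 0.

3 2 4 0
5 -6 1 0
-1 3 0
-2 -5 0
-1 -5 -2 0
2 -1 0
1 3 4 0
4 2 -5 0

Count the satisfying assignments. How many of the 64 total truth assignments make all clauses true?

14

Split on p1, then p2.
  p1=1, p2=1: remaining (p3,p4,p5,p6) ∈ {(1,0,0,0); (1,0,0,1); (1,1,0,0); (1,1,0,1)} — 4.
  p1=1, p2=0: a clause becomes empty — 0.
  p1=0, p2=1: remaining (p3,p4,p5,p6) ∈ {(0,1,0,0); (1,0,0,0); (1,1,0,0)} — 3.
  p1=0, p2=0: 7 of the 16 assignments to (p3,p4,p5,p6) work.
Total: 4 + 0 + 3 + 7 = 14.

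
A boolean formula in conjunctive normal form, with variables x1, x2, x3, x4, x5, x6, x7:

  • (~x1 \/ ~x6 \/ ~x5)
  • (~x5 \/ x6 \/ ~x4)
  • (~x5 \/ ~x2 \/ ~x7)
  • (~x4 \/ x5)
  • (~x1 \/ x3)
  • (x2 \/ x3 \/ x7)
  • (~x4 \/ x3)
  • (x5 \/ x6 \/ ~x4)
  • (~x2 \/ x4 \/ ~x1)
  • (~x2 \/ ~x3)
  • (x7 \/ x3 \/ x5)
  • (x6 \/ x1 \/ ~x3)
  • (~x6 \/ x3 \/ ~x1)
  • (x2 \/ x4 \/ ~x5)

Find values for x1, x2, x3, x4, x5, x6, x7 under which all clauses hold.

x1=F, x2=T, x3=F, x4=F, x5=F, x6=T, x7=T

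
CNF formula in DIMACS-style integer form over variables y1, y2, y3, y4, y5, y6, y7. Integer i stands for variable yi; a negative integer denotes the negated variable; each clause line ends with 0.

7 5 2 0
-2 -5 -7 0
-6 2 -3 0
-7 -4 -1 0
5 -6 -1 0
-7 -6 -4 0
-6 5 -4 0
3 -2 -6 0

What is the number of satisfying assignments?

55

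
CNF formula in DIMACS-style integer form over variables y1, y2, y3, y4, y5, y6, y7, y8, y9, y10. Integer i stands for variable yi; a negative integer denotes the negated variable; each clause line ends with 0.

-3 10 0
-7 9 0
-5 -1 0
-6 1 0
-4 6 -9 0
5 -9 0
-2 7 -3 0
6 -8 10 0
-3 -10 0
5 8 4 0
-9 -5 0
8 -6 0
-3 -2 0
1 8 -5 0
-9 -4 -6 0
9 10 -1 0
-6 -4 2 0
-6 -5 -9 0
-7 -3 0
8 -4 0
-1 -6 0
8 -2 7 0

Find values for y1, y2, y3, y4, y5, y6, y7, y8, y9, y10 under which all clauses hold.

Pure literal: y3 appears only negated; assign y3 = False.
Set y1 = True and propagate.
  then y5 is forced to False.
  then y9 is forced to False.
  then y7 is forced to False.
  then y10 is forced to True.
  then y6 is forced to False.
The remaining clauses are satisfied by y2 = True, y4 = True, y8 = True.

y1=True, y2=True, y3=False, y4=True, y5=False, y6=False, y7=False, y8=True, y9=False, y10=True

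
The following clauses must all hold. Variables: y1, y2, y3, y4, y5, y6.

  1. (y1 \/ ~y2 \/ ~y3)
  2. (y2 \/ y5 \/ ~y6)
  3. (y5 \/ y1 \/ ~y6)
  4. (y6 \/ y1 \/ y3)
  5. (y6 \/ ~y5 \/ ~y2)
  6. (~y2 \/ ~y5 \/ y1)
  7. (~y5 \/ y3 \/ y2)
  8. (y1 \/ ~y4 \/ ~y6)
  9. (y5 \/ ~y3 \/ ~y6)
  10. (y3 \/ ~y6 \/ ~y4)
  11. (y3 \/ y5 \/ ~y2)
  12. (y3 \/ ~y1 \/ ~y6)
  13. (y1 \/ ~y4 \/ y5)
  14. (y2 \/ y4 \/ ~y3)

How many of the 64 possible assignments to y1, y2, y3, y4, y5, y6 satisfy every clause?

Case analysis on y3 and y5:
  y3=T, y5=T: 5 of the 16 assignments to (y1,y2,y4,y6) work.
  y3=T, y5=F: remaining (y1,y2,y4,y6) ∈ {(T,F,T,F); (T,T,F,F); (T,T,T,F)} — 3.
  y3=F, y5=T: a clause becomes empty — 0.
  y3=F, y5=F: remaining (y1,y2,y4,y6) ∈ {(T,F,F,F); (T,F,T,F)} — 2.
Total: 5 + 3 + 0 + 2 = 10.

10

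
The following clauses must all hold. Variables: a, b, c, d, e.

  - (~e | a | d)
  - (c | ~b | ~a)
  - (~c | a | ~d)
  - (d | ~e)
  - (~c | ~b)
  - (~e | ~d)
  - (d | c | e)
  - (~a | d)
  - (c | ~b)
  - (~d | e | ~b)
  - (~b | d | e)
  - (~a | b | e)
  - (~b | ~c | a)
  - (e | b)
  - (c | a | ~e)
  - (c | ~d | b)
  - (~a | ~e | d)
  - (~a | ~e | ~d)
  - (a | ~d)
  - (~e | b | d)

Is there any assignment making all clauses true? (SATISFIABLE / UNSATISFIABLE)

d = True:
  propagation gives e=False, b=False; an empty clause results — contradiction.
d = False:
  propagation gives e=False, c=True, b=False; an empty clause results — contradiction.
Every branch closes, so no satisfying assignment exists.

UNSATISFIABLE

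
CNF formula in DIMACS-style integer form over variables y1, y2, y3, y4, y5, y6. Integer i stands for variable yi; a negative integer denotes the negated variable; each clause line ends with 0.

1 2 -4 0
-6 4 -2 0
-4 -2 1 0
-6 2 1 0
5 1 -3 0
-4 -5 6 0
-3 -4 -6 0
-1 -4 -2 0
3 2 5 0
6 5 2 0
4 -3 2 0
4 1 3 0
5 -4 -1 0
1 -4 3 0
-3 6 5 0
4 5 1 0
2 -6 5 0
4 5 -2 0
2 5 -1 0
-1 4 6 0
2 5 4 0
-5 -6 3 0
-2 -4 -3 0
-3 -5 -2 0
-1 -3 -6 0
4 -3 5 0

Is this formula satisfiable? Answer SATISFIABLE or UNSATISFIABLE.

UNSATISFIABLE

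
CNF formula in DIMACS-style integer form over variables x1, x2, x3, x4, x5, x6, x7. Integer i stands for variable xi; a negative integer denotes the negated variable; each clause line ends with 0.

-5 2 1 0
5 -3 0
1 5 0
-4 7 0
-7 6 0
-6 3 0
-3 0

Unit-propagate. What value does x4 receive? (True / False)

False

(NOT x3) stands alone — x3 = False.
From (NOT x6 OR x3) and x3 = False: x6 = False.
(x6 OR NOT x7): since x6 = False, the clause reduces to (NOT x7). x7 = False.
(NOT x4 OR x7) with x7 = False leaves only NOT x4, so x4 = False.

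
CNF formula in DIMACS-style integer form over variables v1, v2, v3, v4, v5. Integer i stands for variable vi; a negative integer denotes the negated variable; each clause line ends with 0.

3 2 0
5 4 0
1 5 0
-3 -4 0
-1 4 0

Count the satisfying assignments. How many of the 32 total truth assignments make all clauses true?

6

Satisfying assignments:
  v1=0 v2=0 v3=1 v4=0 v5=1
  v1=0 v2=1 v3=0 v4=0 v5=1
  v1=0 v2=1 v3=0 v4=1 v5=1
  v1=0 v2=1 v3=1 v4=0 v5=1
  v1=1 v2=1 v3=0 v4=1 v5=0
  v1=1 v2=1 v3=0 v4=1 v5=1
Count: 6.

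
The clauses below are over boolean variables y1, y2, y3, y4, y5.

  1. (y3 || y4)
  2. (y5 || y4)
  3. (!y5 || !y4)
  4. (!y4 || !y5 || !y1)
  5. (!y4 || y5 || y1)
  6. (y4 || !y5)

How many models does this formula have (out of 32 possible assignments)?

The models are:
  y1=1 y2=0 y3=0 y4=1 y5=0
  y1=1 y2=0 y3=1 y4=1 y5=0
  y1=1 y2=1 y3=0 y4=1 y5=0
  y1=1 y2=1 y3=1 y4=1 y5=0
Count: 4.

4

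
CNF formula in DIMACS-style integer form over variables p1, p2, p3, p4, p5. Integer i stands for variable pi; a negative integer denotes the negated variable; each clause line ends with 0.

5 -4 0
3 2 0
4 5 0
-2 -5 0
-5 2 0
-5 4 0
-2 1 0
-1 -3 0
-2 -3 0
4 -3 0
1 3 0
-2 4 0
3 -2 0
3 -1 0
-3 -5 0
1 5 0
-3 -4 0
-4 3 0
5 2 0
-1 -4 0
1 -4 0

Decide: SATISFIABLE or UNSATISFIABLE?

p3 = True:
  propagation gives p1=False, p2=False, p5=False; an empty clause results — contradiction.
p3 = False:
  propagation gives p2=True; an empty clause results — contradiction.
Every branch closes, so no satisfying assignment exists.

UNSATISFIABLE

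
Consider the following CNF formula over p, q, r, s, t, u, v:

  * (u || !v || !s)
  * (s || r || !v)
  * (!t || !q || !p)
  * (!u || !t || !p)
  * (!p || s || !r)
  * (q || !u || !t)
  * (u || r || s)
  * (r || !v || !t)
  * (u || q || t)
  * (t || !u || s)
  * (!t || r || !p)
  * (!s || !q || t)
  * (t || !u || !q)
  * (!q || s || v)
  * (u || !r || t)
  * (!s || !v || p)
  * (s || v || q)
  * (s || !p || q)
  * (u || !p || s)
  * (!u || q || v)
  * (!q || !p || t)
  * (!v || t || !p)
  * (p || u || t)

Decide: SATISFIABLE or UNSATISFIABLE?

Try p = True.
Set q = False and propagate.
  then s is forced to True.
For the remaining variables, r = True, t = True, u = False, v = False works.
So p = True, q = False, r = True, s = True, t = True, u = False, v = False is a satisfying assignment.

SATISFIABLE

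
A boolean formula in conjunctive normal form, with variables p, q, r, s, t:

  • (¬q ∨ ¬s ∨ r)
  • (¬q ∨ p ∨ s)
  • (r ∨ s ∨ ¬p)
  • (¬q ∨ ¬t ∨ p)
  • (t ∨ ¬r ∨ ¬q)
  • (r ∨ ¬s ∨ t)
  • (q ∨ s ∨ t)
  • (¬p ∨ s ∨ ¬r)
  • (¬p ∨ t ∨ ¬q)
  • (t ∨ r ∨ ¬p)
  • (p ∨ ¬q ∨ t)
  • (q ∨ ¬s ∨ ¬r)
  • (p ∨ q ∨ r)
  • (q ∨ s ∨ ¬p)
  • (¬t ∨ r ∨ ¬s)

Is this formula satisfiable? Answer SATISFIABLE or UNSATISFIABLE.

SATISFIABLE

Try p = False.
Set q = False and propagate.
  then r is forced to True.
  then s is forced to False.
  then t is forced to True.
So p=F  q=F  r=T  s=F  t=T is a satisfying assignment.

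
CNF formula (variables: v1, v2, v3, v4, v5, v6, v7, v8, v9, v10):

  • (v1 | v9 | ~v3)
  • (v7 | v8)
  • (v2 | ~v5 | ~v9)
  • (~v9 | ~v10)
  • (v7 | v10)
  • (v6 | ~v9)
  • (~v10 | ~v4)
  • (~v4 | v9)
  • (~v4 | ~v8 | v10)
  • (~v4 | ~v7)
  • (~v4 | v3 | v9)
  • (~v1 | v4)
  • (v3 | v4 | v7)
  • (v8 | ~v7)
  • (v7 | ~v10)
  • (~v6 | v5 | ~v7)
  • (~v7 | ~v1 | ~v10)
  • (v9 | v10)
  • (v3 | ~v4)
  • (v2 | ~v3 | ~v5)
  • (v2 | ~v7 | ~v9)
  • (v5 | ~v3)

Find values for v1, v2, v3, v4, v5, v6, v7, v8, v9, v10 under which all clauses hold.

v1=0, v2=1, v3=0, v4=0, v5=1, v6=0, v7=1, v8=1, v9=0, v10=1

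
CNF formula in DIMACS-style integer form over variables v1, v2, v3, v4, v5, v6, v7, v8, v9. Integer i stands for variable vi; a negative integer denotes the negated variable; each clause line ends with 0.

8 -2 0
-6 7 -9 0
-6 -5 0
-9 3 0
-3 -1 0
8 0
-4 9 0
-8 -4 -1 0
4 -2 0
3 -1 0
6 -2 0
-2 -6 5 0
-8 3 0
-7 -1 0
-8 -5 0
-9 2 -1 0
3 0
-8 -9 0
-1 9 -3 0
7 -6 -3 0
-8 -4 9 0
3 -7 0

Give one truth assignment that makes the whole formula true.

(v8) is a unit clause, so v8 = True.
(v3) is a unit clause, so v3 = True.
(~v1) is a unit clause, so v1 = False.
The clause (~v5) is unit: v5 must be False.
Unit propagation: (~v9) forces v9 = False.
The clause (~v4) is unit: v4 must be False.
(~v2) is a unit clause, so v2 = False.
Pure literal: v7 appears only positively; assign v7 = True.
v6 is now unconstrained; take v6 = True.

v1=F, v2=F, v3=T, v4=F, v5=F, v6=T, v7=T, v8=T, v9=F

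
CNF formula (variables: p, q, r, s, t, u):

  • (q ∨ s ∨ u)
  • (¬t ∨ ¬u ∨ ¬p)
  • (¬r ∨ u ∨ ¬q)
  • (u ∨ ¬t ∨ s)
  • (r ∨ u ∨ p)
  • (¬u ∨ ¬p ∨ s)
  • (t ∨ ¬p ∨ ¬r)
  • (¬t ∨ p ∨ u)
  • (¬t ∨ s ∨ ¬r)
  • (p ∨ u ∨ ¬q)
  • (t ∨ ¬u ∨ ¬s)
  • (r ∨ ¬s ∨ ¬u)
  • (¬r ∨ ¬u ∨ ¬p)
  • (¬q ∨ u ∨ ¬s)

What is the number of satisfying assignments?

13

Split on u, then p.
  u=T, p=T: a clause becomes empty — 0.
  u=T, p=F: q free; 4 ways for (r,s,t) × 2^1 = 8.
  u=F, p=T: remaining (q,r,s,t) ∈ {(F,F,T,F); (F,F,T,T); (F,T,T,T); (T,F,F,F)} — 4.
  u=F, p=F: remaining (q,r,s,t) ∈ {(F,T,T,F)} — 1.
Total: 0 + 8 + 4 + 1 = 13.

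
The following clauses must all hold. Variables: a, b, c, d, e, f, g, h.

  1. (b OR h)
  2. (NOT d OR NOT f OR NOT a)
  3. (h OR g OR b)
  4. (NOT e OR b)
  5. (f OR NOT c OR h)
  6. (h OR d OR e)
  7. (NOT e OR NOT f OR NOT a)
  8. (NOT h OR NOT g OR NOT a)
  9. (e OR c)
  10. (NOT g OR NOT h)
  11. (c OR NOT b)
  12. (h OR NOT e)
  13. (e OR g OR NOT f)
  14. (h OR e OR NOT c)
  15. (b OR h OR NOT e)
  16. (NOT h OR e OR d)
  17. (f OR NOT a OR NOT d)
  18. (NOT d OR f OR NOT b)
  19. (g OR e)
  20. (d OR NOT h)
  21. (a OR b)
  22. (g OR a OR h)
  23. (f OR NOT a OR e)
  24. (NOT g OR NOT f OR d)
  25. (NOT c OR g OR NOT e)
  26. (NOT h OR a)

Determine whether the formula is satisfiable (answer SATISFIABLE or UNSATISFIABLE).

h = True:
  propagation gives g=False, e=True, b=True, c=True; an empty clause results — contradiction.
h = False:
  propagation gives b=True, c=True, f=True, e=False; an empty clause results — contradiction.
Every branch closes, so no satisfying assignment exists.

UNSATISFIABLE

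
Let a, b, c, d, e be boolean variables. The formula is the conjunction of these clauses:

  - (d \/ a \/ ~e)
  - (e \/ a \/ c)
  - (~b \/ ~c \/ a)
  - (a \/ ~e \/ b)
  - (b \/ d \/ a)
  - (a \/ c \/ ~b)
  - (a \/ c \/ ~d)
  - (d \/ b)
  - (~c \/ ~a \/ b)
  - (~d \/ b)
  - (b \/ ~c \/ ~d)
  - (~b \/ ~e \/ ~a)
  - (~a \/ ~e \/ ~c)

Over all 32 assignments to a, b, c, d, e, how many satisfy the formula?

4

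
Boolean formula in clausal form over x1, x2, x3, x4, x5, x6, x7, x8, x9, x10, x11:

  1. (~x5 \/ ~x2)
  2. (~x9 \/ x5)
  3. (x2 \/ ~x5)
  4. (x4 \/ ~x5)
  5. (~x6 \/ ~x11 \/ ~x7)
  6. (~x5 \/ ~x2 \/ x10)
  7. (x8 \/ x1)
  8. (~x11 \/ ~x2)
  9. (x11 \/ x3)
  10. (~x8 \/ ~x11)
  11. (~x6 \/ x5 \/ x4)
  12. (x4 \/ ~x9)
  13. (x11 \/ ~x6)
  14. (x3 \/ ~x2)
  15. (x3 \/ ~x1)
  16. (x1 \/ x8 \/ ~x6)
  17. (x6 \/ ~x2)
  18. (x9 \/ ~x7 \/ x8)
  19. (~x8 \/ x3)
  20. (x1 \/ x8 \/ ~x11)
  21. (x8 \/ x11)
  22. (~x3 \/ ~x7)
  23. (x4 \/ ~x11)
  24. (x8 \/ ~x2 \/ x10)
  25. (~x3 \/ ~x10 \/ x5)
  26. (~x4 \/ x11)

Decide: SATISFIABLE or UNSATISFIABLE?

x7 occurs only negated in the remaining clauses — set x7 = False.
Branch on x1: take x1 = True.
  then x3 is forced to True.
For the remaining variables, x2 = False, x4 = False, x5 = False, x6 = False, x8 = True, x9 = False, x10 = False, x11 = False works.
Every clause has at least one true literal under this assignment.
So x1=T, x2=F, x3=T, x4=F, x5=F, x6=F, x7=F, x8=T, x9=F, x10=F, x11=F is a satisfying assignment.

SATISFIABLE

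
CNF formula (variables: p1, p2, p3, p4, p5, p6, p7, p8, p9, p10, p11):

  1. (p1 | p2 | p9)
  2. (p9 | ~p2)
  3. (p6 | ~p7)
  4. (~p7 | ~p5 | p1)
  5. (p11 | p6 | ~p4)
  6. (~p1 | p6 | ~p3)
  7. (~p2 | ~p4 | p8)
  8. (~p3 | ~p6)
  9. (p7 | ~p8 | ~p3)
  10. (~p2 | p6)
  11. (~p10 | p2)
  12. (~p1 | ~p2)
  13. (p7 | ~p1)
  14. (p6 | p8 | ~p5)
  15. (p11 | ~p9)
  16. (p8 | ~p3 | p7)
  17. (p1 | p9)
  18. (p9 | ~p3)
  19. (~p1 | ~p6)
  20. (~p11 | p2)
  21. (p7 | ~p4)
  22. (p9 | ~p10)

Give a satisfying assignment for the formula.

p1=F, p2=T, p3=F, p4=T, p5=F, p6=T, p7=T, p8=T, p9=T, p10=F, p11=T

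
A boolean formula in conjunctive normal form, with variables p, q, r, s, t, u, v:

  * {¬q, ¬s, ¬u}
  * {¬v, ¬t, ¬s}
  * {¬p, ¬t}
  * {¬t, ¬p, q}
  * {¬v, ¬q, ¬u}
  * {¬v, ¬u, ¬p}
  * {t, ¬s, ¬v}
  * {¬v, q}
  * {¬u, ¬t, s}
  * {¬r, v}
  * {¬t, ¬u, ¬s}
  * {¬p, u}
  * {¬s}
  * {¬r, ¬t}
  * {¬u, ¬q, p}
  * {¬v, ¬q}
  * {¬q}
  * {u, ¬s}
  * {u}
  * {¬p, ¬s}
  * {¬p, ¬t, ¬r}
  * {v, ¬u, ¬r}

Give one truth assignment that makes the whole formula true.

p=F, q=F, r=F, s=F, t=F, u=T, v=F

(¬s) is a unit clause, so s = False.
(¬q) is a unit clause, so q = False.
The clause (¬v) is unit: v must be False.
(¬r) is a unit clause, so r = False.
The clause (u) is unit: u must be True.
(¬t) is a unit clause, so t = False.
p is now unconstrained; take p = False.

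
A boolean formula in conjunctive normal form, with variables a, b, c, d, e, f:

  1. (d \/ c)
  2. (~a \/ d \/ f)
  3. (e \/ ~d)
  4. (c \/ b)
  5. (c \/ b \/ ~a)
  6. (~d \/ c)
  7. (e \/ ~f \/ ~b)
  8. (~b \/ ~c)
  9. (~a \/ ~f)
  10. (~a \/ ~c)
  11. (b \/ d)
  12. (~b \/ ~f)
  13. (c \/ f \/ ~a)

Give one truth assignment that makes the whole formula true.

Pure literal: a appears only negated; assign a = False.
e occurs only positively in the remaining clauses — set e = True.
Branch on b: take b = False.
  then c is forced to True.
  then d is forced to True.
f is now unconstrained; take f = True.
Every clause has at least one true literal under this assignment.

a=F  b=F  c=T  d=T  e=T  f=T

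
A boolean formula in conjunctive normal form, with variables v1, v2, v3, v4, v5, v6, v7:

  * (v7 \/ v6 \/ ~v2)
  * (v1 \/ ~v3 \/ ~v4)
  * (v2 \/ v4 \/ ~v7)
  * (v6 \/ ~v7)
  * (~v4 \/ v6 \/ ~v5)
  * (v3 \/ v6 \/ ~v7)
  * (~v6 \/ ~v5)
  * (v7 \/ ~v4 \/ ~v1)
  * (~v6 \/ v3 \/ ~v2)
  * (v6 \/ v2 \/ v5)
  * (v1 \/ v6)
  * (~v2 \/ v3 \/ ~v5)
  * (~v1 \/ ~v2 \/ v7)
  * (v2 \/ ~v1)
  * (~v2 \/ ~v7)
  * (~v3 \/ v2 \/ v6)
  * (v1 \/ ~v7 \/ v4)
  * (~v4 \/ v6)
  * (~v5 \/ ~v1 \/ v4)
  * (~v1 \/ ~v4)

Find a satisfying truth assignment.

v1 = F, v2 = T, v3 = T, v4 = F, v5 = F, v6 = T, v7 = F

Check each clause:
  1. (~v2 \/ v7 \/ v6) — v6 is true.
  2. (~v4 \/ ~v3 \/ v1) — ~v4 is true.
  3. (v4 \/ ~v7 \/ v2) — ~v7 is true.
  4. (~v7 \/ v6) — ~v7 is true.
  5. (~v4 \/ v6 \/ ~v5) — ~v5 is true.
  6. (v6 \/ ~v7 \/ v3) — ~v7 is true.
  7. (~v6 \/ ~v5) — ~v5 is true.
  8. (~v1 \/ ~v4 \/ v7) — ~v4 is true.
  9. (~v6 \/ v3 \/ ~v2) — v3 is true.
  10. (v5 \/ v2 \/ v6) — v2 is true.
  11. (v6 \/ v1) — v6 is true.
  12. (~v2 \/ ~v5 \/ v3) — v3 is true.
  13. (~v1 \/ v7 \/ ~v2) — ~v1 is true.
  14. (~v1 \/ v2) — v2 is true.
  15. (~v2 \/ ~v7) — ~v7 is true.
  16. (v2 \/ ~v3 \/ v6) — v2 is true.
  17. (v1 \/ ~v7 \/ v4) — ~v7 is true.
  18. (~v4 \/ v6) — ~v4 is true.
  19. (~v5 \/ v4 \/ ~v1) — ~v5 is true.
  20. (~v1 \/ ~v4) — ~v4 is true.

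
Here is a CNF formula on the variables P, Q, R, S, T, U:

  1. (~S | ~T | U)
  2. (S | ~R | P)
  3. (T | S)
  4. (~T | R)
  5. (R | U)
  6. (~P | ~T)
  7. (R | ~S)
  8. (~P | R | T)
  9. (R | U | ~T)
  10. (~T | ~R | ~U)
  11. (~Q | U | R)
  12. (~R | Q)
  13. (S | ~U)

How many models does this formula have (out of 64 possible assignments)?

4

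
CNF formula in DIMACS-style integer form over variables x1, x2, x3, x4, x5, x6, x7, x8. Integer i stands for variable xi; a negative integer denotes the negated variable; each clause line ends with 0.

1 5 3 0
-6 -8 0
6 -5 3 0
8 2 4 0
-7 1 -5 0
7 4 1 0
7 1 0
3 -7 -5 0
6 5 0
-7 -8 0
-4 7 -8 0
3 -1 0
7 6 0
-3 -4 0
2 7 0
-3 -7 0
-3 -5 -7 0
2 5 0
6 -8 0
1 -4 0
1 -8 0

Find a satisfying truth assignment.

x2 occurs only positively in the remaining clauses — set x2 = True.
Try x1 = True.
  then x3 is forced to True.
  then x4 is forced to False.
  then x7 is forced to False.
  then x6 is forced to True.
  then x8 is forced to False.
x5 is now unconstrained; take x5 = True.
Every clause has at least one true literal under this assignment.
Check each clause:
  1. (x5 | x3 | x1) — x1 is true.
  2. (~x8 | ~x6) — ~x8 is true.
  3. (x6 | x3 | ~x5) — x3 is true.
  4. (x8 | x2 | x4) — x2 is true.
  5. (x1 | ~x5 | ~x7) — x1 is true.
  6. (x4 | x7 | x1) — x1 is true.
  7. (x7 | x1) — x1 is true.
  8. (~x5 | x3 | ~x7) — x3 is true.
  9. (x5 | x6) — x5 is true.
  10. (~x8 | ~x7) — ~x8 is true.
  11. (~x4 | x7 | ~x8) — ~x8 is true.
  12. (x3 | ~x1) — x3 is true.
  13. (x6 | x7) — x6 is true.
  14. (~x4 | ~x3) — ~x4 is true.
  15. (x2 | x7) — x2 is true.
  16. (~x3 | ~x7) — ~x7 is true.
  17. (~x7 | ~x5 | ~x3) — ~x7 is true.
  18. (x5 | x2) — x2 is true.
  19. (~x8 | x6) — ~x8 is true.
  20. (~x4 | x1) — x1 is true.
  21. (x1 | ~x8) — ~x8 is true.

x1 = T  x2 = T  x3 = T  x4 = F  x5 = T  x6 = T  x7 = F  x8 = F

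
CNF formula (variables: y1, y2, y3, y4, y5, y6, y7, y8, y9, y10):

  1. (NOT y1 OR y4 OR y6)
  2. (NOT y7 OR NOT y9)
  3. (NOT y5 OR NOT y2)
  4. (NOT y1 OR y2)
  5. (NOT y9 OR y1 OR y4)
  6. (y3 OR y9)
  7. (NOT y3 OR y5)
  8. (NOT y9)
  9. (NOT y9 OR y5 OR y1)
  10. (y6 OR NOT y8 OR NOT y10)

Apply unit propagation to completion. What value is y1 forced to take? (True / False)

(NOT y9) is a unit clause: y9 = False.
In (y3 OR y9), y9 is now false; y3 must hold, so y3 = True.
(NOT y3 OR y5): since y3 = True, the clause reduces to (y5). y5 = True.
From (NOT y2 OR NOT y5) and y5 = True: y2 = False.
From (y2 OR NOT y1) and y2 = False: y1 = False.

False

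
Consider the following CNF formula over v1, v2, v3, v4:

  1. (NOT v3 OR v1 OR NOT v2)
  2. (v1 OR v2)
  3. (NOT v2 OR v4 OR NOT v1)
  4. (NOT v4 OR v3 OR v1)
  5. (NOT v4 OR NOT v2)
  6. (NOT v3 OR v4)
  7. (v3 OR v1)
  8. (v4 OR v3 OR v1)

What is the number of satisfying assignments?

3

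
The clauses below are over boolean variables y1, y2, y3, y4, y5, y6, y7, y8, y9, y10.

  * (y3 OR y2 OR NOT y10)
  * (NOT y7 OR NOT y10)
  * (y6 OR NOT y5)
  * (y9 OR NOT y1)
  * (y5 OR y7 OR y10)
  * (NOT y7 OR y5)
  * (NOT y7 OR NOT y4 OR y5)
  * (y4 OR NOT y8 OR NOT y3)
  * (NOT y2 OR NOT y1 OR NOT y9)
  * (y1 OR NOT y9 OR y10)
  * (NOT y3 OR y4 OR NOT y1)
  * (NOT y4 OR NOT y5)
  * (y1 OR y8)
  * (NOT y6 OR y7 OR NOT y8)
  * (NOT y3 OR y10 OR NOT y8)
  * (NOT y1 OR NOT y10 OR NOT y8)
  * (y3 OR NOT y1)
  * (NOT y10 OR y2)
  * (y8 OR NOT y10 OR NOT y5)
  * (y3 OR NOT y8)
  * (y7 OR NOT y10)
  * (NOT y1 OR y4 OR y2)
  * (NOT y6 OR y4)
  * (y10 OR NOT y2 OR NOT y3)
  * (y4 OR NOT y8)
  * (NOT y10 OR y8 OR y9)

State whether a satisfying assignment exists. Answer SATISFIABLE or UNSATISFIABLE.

UNSATISFIABLE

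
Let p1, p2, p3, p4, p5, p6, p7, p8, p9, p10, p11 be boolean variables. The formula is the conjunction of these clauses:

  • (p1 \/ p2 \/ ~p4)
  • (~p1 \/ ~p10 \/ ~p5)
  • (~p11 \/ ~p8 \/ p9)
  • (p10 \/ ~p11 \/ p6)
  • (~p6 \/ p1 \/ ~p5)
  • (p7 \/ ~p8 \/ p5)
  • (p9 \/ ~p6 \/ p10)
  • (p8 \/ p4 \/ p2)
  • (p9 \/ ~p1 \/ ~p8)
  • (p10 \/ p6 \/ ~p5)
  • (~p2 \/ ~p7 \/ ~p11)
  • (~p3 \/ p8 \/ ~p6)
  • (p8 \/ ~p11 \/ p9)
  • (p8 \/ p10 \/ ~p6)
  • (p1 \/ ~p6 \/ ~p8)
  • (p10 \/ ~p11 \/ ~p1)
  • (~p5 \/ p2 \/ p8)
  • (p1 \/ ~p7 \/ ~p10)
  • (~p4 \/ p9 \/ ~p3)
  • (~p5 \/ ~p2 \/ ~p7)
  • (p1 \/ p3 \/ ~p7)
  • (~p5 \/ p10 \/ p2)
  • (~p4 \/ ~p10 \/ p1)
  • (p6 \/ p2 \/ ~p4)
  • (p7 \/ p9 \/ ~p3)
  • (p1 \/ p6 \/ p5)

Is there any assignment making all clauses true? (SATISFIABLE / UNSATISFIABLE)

p9 occurs only positively in the remaining clauses — set p9 = True.
Set p1 = True and propagate.
Try p2 = False.
The remaining clauses are satisfied by p3 = False, p4 = True, p5 = False, p6 = True, p7 = True, p8 = False, p10 = True, p11 = True.
Every clause has at least one true literal under this assignment.
So p1=T  p2=F  p3=F  p4=T  p5=F  p6=T  p7=T  p8=F  p9=T  p10=T  p11=T is a satisfying assignment.

SATISFIABLE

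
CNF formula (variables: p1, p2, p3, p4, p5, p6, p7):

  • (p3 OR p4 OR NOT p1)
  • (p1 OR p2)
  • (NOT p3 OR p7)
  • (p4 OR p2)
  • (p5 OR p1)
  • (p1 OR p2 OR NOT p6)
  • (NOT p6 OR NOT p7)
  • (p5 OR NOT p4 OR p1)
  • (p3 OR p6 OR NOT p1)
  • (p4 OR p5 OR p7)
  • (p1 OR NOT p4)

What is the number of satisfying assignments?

Split on p1, then p4.
  p1=T, p4=T: p2, p5 free; 2 ways for (p3,p6,p7) × 2^2 = 8.
  p1=T, p4=F: remaining (p2,p3,p5,p6,p7) ∈ {(T,T,F,F,T); (T,T,T,F,T)} — 2.
  p1=F, p4=T: a clause becomes empty — 0.
  p1=F, p4=F: remaining (p2,p3,p5,p6,p7) ∈ {(T,F,T,F,F); (T,F,T,F,T); (T,F,T,T,F); (T,T,T,F,T)} — 4.
Total: 8 + 2 + 0 + 4 = 14.

14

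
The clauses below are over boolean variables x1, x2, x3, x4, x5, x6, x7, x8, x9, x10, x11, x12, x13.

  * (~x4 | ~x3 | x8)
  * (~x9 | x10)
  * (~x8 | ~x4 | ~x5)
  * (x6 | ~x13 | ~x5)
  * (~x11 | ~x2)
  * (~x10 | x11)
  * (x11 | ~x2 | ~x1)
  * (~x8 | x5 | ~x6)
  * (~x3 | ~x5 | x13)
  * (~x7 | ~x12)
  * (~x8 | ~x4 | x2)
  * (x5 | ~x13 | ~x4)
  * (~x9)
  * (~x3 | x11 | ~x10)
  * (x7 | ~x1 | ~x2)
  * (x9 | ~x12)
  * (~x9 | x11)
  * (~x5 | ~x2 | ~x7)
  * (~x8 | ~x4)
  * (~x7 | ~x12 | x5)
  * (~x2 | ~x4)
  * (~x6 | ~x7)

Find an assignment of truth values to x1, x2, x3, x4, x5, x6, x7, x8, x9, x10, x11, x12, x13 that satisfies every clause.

x1=T  x2=F  x3=F  x4=F  x5=T  x6=F  x7=T  x8=T  x9=F  x10=T  x11=T  x12=F  x13=F

Check each clause:
  1. (~x4 | x8 | ~x3) — x8 is true.
  2. (~x9 | x10) — x10 is true.
  3. (~x5 | ~x4 | ~x8) — ~x4 is true.
  4. (~x13 | x6 | ~x5) — ~x13 is true.
  5. (~x2 | ~x11) — ~x2 is true.
  6. (~x10 | x11) — x11 is true.
  7. (~x2 | x11 | ~x1) — x11 is true.
  8. (~x8 | x5 | ~x6) — ~x6 is true.
  9. (x13 | ~x3 | ~x5) — ~x3 is true.
  10. (~x12 | ~x7) — ~x12 is true.
  11. (x2 | ~x4 | ~x8) — ~x4 is true.
  12. (~x4 | ~x13 | x5) — ~x13 is true.
  13. (~x9) — ~x9 is true.
  14. (~x10 | ~x3 | x11) — x11 is true.
  15. (~x1 | ~x2 | x7) — ~x2 is true.
  16. (x9 | ~x12) — ~x12 is true.
  17. (~x9 | x11) — x11 is true.
  18. (~x2 | ~x7 | ~x5) — ~x2 is true.
  19. (~x4 | ~x8) — ~x4 is true.
  20. (x5 | ~x12 | ~x7) — ~x12 is true.
  21. (~x2 | ~x4) — ~x4 is true.
  22. (~x7 | ~x6) — ~x6 is true.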